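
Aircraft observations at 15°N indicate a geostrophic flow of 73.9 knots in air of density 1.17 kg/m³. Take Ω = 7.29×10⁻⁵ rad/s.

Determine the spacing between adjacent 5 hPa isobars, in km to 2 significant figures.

Coriolis parameter at 15°N:
f = 2Ω sin φ = 2 × 7.29×10⁻⁵ × sin 15° = 3.77×10⁻⁵ s⁻¹
Wind speed in SI: 73.9 knots = 38.0 m/s
Geostrophic balance rearranged: |∂P/∂n| = f ρ V_g
|∂P/∂n| = 3.77×10⁻⁵ × 1.17 × 38.0 = 1.68×10⁻³ Pa/m
Isobar spacing: Δn = ΔP/|∂P/∂n| = 500 Pa / 1.68×10⁻³ Pa/m = 297884 m ≈ 300 km

300 km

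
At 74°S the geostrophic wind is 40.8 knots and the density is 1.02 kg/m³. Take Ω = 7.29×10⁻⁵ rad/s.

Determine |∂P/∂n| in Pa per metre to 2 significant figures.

Coriolis parameter at 74°S:
f = 2Ω sin φ = 2 × 7.29×10⁻⁵ × sin 74° = 1.40×10⁻⁴ s⁻¹
Wind speed in SI: 40.8 knots = 21.0 m/s
Geostrophic balance rearranged: |∂P/∂n| = f ρ V_g
|∂P/∂n| = 1.40×10⁻⁴ × 1.02 × 21.0 = 3.00×10⁻³ Pa/m

3.0×10⁻³ Pa/m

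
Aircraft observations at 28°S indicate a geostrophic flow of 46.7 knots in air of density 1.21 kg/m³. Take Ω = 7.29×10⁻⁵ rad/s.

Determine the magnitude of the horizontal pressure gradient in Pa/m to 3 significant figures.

Coriolis parameter at 28°S:
f = 2Ω sin φ = 2 × 7.29×10⁻⁵ × sin 28° = 6.84×10⁻⁵ s⁻¹
Wind speed in SI: 46.7 knots = 24.0 m/s
Geostrophic balance rearranged: |∂P/∂n| = f ρ V_g
|∂P/∂n| = 6.84×10⁻⁵ × 1.21 × 24.0 = 1.99×10⁻³ Pa/m

1.99×10⁻³ Pa/m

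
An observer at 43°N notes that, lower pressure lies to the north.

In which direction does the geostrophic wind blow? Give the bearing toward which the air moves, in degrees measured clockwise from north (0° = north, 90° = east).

The pressure-gradient force points toward the north (bearing 000°).
Geostrophic balance: in the Northern Hemisphere the Coriolis force deflects motion to the right, so the geostrophic wind blows 90° to the right of the pressure-gradient force (low pressure on the left).
Rotating 000° by 90° clockwise gives 090° — the wind blows toward the east.

090°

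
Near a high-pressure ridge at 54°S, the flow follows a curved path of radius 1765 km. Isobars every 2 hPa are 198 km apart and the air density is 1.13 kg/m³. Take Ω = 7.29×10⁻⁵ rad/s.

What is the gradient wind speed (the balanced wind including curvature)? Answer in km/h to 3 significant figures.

28.4 km/h

Coriolis parameter at 54°S:
f = 2Ω sin φ = 2 × 7.29×10⁻⁵ × sin 54° = 1.18×10⁻⁴ s⁻¹
Pressure gradient: |∂P/∂n| = 200 Pa / 198000 m = 1.01×10⁻³ Pa/m
Geostrophic speed: V_g = |∂P/∂n|/(fρ) = 1.01×10⁻³/(1.18×10⁻⁴ × 1.13) = 7.58 m/s
Around a high, pressure-gradient force acts outward with centrifugal, so Coriolis balances both:
fV = (1/ρ)|∂P/∂n| + V²/R  →  V² − fR·V + fR·V_g = 0
With fR = 1.18×10⁻⁴ × 1765×10³ m = 208 m/s:
V = [fR − √((fR)² − 4 fR V_g)]/2 = [208 − √(208² − 4×208×7.58)]/2 = 7.88 m/s
Supergeostrophic (V > V_g = 7.58 m/s), as expected around a high.
Converting: 7.88 m/s × 3.6 = 28.4 km/h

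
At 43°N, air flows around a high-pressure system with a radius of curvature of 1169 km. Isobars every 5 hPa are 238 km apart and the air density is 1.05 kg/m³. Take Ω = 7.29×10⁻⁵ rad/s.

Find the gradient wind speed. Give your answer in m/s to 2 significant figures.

Coriolis parameter at 43°N:
f = 2Ω sin φ = 2 × 7.29×10⁻⁵ × sin 43° = 9.94×10⁻⁵ s⁻¹
Pressure gradient: |∂P/∂n| = 500 Pa / 238000 m = 2.10×10⁻³ Pa/m
Geostrophic speed: V_g = |∂P/∂n|/(fρ) = 2.10×10⁻³/(9.94×10⁻⁵ × 1.05) = 20.1 m/s
Around a high, pressure-gradient force acts outward with centrifugal, so Coriolis balances both:
fV = (1/ρ)|∂P/∂n| + V²/R  →  V² − fR·V + fR·V_g = 0
With fR = 9.94×10⁻⁵ × 1169×10³ m = 116 m/s:
V = [fR − √((fR)² − 4 fR V_g)]/2 = [116 − √(116² − 4×116×20.1)]/2 = 25.9 m/s
Supergeostrophic (V > V_g = 20.1 m/s), as expected around a high.

26 m/s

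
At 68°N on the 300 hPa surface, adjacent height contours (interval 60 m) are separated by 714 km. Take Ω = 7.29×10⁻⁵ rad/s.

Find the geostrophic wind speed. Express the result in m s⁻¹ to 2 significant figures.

6.1 m s⁻¹

Coriolis parameter at 68°N:
f = 2Ω sin φ = 2 × 7.29×10⁻⁵ × sin 68° = 1.35×10⁻⁴ s⁻¹
Height gradient: |∂Z/∂n| = 60 m / 714000 m = 8.40×10⁻⁵
On a pressure surface, geostrophic balance gives V_g = (g/f)|∂Z/∂n|:
V_g = 9.81 × 8.40×10⁻⁵ / 1.35×10⁻⁴ = 6.10 m/s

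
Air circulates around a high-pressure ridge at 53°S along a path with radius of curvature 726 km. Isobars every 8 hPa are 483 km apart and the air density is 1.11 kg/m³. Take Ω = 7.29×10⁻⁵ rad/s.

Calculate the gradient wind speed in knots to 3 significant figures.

30.6 knots

Coriolis parameter at 53°S:
f = 2Ω sin φ = 2 × 7.29×10⁻⁵ × sin 53° = 1.16×10⁻⁴ s⁻¹
Pressure gradient: |∂P/∂n| = 800 Pa / 483000 m = 1.66×10⁻³ Pa/m
Geostrophic speed: V_g = |∂P/∂n|/(fρ) = 1.66×10⁻³/(1.16×10⁻⁴ × 1.11) = 12.8 m/s
Around a high, pressure-gradient force acts outward with centrifugal, so Coriolis balances both:
fV = (1/ρ)|∂P/∂n| + V²/R  →  V² − fR·V + fR·V_g = 0
With fR = 1.16×10⁻⁴ × 726×10³ m = 84.5 m/s:
V = [fR − √((fR)² − 4 fR V_g)]/2 = [84.5 − √(84.5² − 4×84.5×12.8)]/2 = 15.7 m/s
Supergeostrophic (V > V_g = 12.8 m/s), as expected around a high.
Converting: 15.7 m/s × 1.944 = 30.6 knots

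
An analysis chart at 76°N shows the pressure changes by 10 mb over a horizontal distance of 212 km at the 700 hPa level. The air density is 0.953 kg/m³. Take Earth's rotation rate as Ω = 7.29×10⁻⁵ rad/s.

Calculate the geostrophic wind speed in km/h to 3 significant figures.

Coriolis parameter at 76°N:
f = 2Ω sin φ = 2 × 7.29×10⁻⁵ × sin 76° = 1.41×10⁻⁴ s⁻¹
Pressure gradient: |∂P/∂n| = 1000 Pa / 212000 m = 4.72×10⁻³ Pa/m
Geostrophic balance (pressure-gradient force = Coriolis force):
V_g = (1/(fρ)) |∂P/∂n| = 4.72×10⁻³ / (1.41×10⁻⁴ × 0.953) = 35.0 m/s
Converting: 35.0 m/s × 3.6 = 126 km/h

126 km/h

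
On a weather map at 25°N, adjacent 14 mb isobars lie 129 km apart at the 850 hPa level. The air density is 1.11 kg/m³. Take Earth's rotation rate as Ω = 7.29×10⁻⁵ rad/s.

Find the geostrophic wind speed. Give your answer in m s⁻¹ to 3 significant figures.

Coriolis parameter at 25°N:
f = 2Ω sin φ = 2 × 7.29×10⁻⁵ × sin 25° = 6.16×10⁻⁵ s⁻¹
Pressure gradient: |∂P/∂n| = 1400 Pa / 129000 m = 1.09×10⁻² Pa/m
Geostrophic balance (pressure-gradient force = Coriolis force):
V_g = (1/(fρ)) |∂P/∂n| = 1.09×10⁻² / (6.16×10⁻⁵ × 1.11) = 159 m/s

159 m s⁻¹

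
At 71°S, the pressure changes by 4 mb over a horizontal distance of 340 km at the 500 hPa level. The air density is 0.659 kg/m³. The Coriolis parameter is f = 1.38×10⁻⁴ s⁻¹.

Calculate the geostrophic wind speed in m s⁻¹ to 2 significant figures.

13 m s⁻¹

Pressure gradient: |∂P/∂n| = 400 Pa / 340000 m = 1.18×10⁻³ Pa/m
Geostrophic balance (pressure-gradient force = Coriolis force):
V_g = (1/(fρ)) |∂P/∂n| = 1.18×10⁻³ / (1.38×10⁻⁴ × 0.659) = 12.9 m/s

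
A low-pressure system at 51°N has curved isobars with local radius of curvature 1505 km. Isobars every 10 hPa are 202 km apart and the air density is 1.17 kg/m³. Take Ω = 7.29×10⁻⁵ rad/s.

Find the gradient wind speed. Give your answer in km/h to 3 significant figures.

113 km/h

Coriolis parameter at 51°N:
f = 2Ω sin φ = 2 × 7.29×10⁻⁵ × sin 51° = 1.13×10⁻⁴ s⁻¹
Pressure gradient: |∂P/∂n| = 1000 Pa / 202000 m = 4.95×10⁻³ Pa/m
Geostrophic speed: V_g = |∂P/∂n|/(fρ) = 4.95×10⁻³/(1.13×10⁻⁴ × 1.17) = 37.3 m/s
Around a low, centrifugal force acts outward with Coriolis, so pressure-gradient force balances both:
(1/ρ)|∂P/∂n| = fV + V²/R  →  V² + fR·V − fR·V_g = 0
With fR = 1.13×10⁻⁴ × 1505×10³ m = 171 m/s:
V = [−fR + √((fR)² + 4 fR V_g)]/2 = [−171 + √(171² + 4×171×37.3)]/2 = 31.5 m/s
Subgeostrophic (V < V_g = 37.3 m/s), as expected around a low.
Converting: 31.5 m/s × 3.6 = 113 km/h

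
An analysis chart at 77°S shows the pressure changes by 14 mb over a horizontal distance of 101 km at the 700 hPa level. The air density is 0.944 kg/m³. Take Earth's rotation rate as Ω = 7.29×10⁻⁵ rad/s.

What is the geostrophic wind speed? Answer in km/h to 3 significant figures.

372 km/h

Coriolis parameter at 77°S:
f = 2Ω sin φ = 2 × 7.29×10⁻⁵ × sin 77° = 1.42×10⁻⁴ s⁻¹
Pressure gradient: |∂P/∂n| = 1400 Pa / 101000 m = 1.39×10⁻² Pa/m
Geostrophic balance (pressure-gradient force = Coriolis force):
V_g = (1/(fρ)) |∂P/∂n| = 1.39×10⁻² / (1.42×10⁻⁴ × 0.944) = 103 m/s
Converting: 103 m/s × 3.6 = 372 km/h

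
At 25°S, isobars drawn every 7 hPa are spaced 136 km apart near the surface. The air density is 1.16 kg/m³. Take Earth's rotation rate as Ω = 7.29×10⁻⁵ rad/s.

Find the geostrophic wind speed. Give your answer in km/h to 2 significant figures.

Coriolis parameter at 25°S:
f = 2Ω sin φ = 2 × 7.29×10⁻⁵ × sin 25° = 6.16×10⁻⁵ s⁻¹
Pressure gradient: |∂P/∂n| = 700 Pa / 136000 m = 5.15×10⁻³ Pa/m
Geostrophic balance (pressure-gradient force = Coriolis force):
V_g = (1/(fρ)) |∂P/∂n| = 5.15×10⁻³ / (6.16×10⁻⁵ × 1.16) = 72.0 m/s
Converting: 72.0 m/s × 3.6 = 260 km/h

260 km/h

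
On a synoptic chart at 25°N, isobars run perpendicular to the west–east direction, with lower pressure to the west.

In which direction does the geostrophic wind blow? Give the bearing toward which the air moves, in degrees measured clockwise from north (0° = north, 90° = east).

The pressure-gradient force points toward the west (bearing 270°).
Geostrophic balance: in the Northern Hemisphere the Coriolis force deflects motion to the right, so the geostrophic wind blows 90° to the right of the pressure-gradient force (low pressure on the left).
Rotating 270° by 90° clockwise gives 000° — the wind blows toward the north.

000°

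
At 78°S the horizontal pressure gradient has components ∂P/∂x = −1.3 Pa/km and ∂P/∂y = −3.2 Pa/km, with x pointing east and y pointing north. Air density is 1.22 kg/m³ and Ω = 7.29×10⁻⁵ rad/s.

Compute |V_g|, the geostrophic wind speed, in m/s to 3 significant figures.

19.9 m/s

Coriolis parameter at 78°S:
f = 2Ω sin φ = 2 × 7.29×10⁻⁵ × sin 78° = 1.43×10⁻⁴ s⁻¹
In the Southern Hemisphere f is negative: f = −1.43×10⁻⁴ s⁻¹.
Component geostrophic relations (x east, y north):
u_g = −(1/(fρ)) ∂P/∂y,  v_g = (1/(fρ)) ∂P/∂x
u_g = −(−3.2×10⁻³)/(−1.43×10⁻⁴ × 1.22) = −18.4 m/s;  v_g = (−1.3×10⁻³)/(−1.43×10⁻⁴ × 1.22) = 7.47 m/s
|V_g| = √(u_g² + v_g²) = 19.9 m/s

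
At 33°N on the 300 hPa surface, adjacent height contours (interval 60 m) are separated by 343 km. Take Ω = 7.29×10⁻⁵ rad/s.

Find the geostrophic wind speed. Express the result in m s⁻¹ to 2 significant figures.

Coriolis parameter at 33°N:
f = 2Ω sin φ = 2 × 7.29×10⁻⁵ × sin 33° = 7.94×10⁻⁵ s⁻¹
Height gradient: |∂Z/∂n| = 60 m / 343000 m = 1.75×10⁻⁴
On a pressure surface, geostrophic balance gives V_g = (g/f)|∂Z/∂n|:
V_g = 9.81 × 1.75×10⁻⁴ / 7.94×10⁻⁵ = 21.6 m/s

22 m s⁻¹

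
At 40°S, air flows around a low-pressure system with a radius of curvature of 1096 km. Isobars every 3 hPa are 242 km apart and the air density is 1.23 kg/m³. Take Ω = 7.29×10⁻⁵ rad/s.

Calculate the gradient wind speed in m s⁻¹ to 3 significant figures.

Coriolis parameter at 40°S:
f = 2Ω sin φ = 2 × 7.29×10⁻⁵ × sin 40° = 9.37×10⁻⁵ s⁻¹
Pressure gradient: |∂P/∂n| = 300 Pa / 242000 m = 1.24×10⁻³ Pa/m
Geostrophic speed: V_g = |∂P/∂n|/(fρ) = 1.24×10⁻³/(9.37×10⁻⁵ × 1.23) = 10.8 m/s
Around a low, centrifugal force acts outward with Coriolis, so pressure-gradient force balances both:
(1/ρ)|∂P/∂n| = fV + V²/R  →  V² + fR·V − fR·V_g = 0
With fR = 9.37×10⁻⁵ × 1096×10³ m = 103 m/s:
V = [−fR + √((fR)² + 4 fR V_g)]/2 = [−103 + √(103² + 4×103×10.8)]/2 = 9.82 m/s
Subgeostrophic (V < V_g = 10.8 m/s), as expected around a low.

9.82 m s⁻¹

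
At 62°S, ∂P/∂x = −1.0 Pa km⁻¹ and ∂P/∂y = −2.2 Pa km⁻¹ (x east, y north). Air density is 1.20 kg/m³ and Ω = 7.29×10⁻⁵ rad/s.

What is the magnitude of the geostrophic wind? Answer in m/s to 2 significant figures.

16 m/s

Coriolis parameter at 62°S:
f = 2Ω sin φ = 2 × 7.29×10⁻⁵ × sin 62° = 1.29×10⁻⁴ s⁻¹
In the Southern Hemisphere f is negative: f = −1.29×10⁻⁴ s⁻¹.
Component geostrophic relations (x east, y north):
u_g = −(1/(fρ)) ∂P/∂y,  v_g = (1/(fρ)) ∂P/∂x
u_g = −(−2.2×10⁻³)/(−1.29×10⁻⁴ × 1.20) = −14.2 m/s;  v_g = (−1.0×10⁻³)/(−1.29×10⁻⁴ × 1.20) = 6.47 m/s
|V_g| = √(u_g² + v_g²) = 15.6 m/s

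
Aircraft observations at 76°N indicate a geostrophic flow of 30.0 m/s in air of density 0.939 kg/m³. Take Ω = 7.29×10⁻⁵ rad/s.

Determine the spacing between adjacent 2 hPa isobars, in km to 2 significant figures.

50 km

Coriolis parameter at 76°N:
f = 2Ω sin φ = 2 × 7.29×10⁻⁵ × sin 76° = 1.41×10⁻⁴ s⁻¹
Geostrophic balance rearranged: |∂P/∂n| = f ρ V_g
|∂P/∂n| = 1.41×10⁻⁴ × 0.939 × 30.0 = 3.99×10⁻³ Pa/m
Isobar spacing: Δn = ΔP/|∂P/∂n| = 200 Pa / 3.99×10⁻³ Pa/m = 50186 m ≈ 50 km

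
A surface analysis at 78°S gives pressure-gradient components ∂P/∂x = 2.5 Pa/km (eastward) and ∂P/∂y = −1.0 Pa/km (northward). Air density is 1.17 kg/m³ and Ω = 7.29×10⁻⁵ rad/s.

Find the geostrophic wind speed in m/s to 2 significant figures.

Coriolis parameter at 78°S:
f = 2Ω sin φ = 2 × 7.29×10⁻⁵ × sin 78° = 1.43×10⁻⁴ s⁻¹
In the Southern Hemisphere f is negative: f = −1.43×10⁻⁴ s⁻¹.
Component geostrophic relations (x east, y north):
u_g = −(1/(fρ)) ∂P/∂y,  v_g = (1/(fρ)) ∂P/∂x
u_g = −(−1.0×10⁻³)/(−1.43×10⁻⁴ × 1.17) = −5.99 m/s;  v_g = (2.5×10⁻³)/(−1.43×10⁻⁴ × 1.17) = −15.0 m/s
|V_g| = √(u_g² + v_g²) = 16.1 m/s

16 m/s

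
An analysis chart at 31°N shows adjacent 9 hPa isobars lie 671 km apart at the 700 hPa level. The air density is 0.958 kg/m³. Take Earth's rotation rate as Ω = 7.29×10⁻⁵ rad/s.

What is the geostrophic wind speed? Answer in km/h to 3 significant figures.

67.1 km/h

Coriolis parameter at 31°N:
f = 2Ω sin φ = 2 × 7.29×10⁻⁵ × sin 31° = 7.51×10⁻⁵ s⁻¹
Pressure gradient: |∂P/∂n| = 900 Pa / 671000 m = 1.34×10⁻³ Pa/m
Geostrophic balance (pressure-gradient force = Coriolis force):
V_g = (1/(fρ)) |∂P/∂n| = 1.34×10⁻³ / (7.51×10⁻⁵ × 0.958) = 18.6 m/s
Converting: 18.6 m/s × 3.6 = 67.1 km/h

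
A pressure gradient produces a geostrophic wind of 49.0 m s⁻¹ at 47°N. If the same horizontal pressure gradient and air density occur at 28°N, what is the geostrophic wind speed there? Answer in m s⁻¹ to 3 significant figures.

With the same pressure gradient and density, V_g ∝ 1/f ∝ 1/sin φ.
V₂ = V₁ · sin φ₁ / sin φ₂ = 49.0 × sin 47° / sin 28°
V₂ = 49.0 × 0.7314/0.4695 = 76.3 m s⁻¹

76.3 m s⁻¹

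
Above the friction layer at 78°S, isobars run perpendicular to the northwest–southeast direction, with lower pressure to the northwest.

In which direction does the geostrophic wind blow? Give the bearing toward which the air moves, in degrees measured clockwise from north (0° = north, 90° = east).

225°

The pressure-gradient force points toward the northwest (bearing 315°).
Geostrophic balance: in the Southern Hemisphere the Coriolis force deflects motion to the left, so the geostrophic wind blows 90° to the left of the pressure-gradient force (low pressure on the right).
Rotating 315° by 90° counterclockwise gives 225° — the wind blows toward the southwest.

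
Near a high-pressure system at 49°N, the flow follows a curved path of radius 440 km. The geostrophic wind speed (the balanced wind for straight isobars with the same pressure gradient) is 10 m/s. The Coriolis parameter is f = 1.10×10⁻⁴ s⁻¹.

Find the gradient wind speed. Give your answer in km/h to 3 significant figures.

Around a high, pressure-gradient force acts outward with centrifugal, so Coriolis balances both:
fV = (1/ρ)|∂P/∂n| + V²/R  →  V² − fR·V + fR·V_g = 0
With fR = 1.10×10⁻⁴ × 440×10³ m = 48.4 m/s:
V = [fR − √((fR)² − 4 fR V_g)]/2 = [48.4 − √(48.4² − 4×48.4×10)]/2 = 14.1 m/s
Supergeostrophic (V > V_g = 10 m/s), as expected around a high.
Converting: 14.1 m/s × 3.6 = 50.8 km/h

50.8 km/h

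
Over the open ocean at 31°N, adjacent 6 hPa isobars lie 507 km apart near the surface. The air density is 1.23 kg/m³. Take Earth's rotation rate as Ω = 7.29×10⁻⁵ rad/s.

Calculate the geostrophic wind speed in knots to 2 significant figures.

25 knots

Coriolis parameter at 31°N:
f = 2Ω sin φ = 2 × 7.29×10⁻⁵ × sin 31° = 7.51×10⁻⁵ s⁻¹
Pressure gradient: |∂P/∂n| = 600 Pa / 507000 m = 1.18×10⁻³ Pa/m
Geostrophic balance (pressure-gradient force = Coriolis force):
V_g = (1/(fρ)) |∂P/∂n| = 1.18×10⁻³ / (7.51×10⁻⁵ × 1.23) = 12.8 m/s
Converting: 12.8 m/s × 1.944 = 25 knots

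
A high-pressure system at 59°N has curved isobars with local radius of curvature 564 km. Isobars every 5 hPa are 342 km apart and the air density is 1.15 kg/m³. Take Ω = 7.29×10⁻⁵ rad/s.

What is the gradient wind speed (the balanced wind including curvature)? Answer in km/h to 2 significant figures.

44 km/h

Coriolis parameter at 59°N:
f = 2Ω sin φ = 2 × 7.29×10⁻⁵ × sin 59° = 1.25×10⁻⁴ s⁻¹
Pressure gradient: |∂P/∂n| = 500 Pa / 342000 m = 1.46×10⁻³ Pa/m
Geostrophic speed: V_g = |∂P/∂n|/(fρ) = 1.46×10⁻³/(1.25×10⁻⁴ × 1.15) = 10.2 m/s
Around a high, pressure-gradient force acts outward with centrifugal, so Coriolis balances both:
fV = (1/ρ)|∂P/∂n| + V²/R  →  V² − fR·V + fR·V_g = 0
With fR = 1.25×10⁻⁴ × 564×10³ m = 70.5 m/s:
V = [fR − √((fR)² − 4 fR V_g)]/2 = [70.5 − √(70.5² − 4×70.5×10.2)]/2 = 12.3 m/s
Supergeostrophic (V > V_g = 10.2 m/s), as expected around a high.
Converting: 12.3 m/s × 3.6 = 44 km/h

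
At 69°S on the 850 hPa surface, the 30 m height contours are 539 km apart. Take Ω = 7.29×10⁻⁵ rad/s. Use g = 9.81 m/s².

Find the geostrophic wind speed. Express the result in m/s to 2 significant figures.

4.0 m/s

Coriolis parameter at 69°S:
f = 2Ω sin φ = 2 × 7.29×10⁻⁵ × sin 69° = 1.36×10⁻⁴ s⁻¹
Height gradient: |∂Z/∂n| = 30 m / 539000 m = 5.57×10⁻⁵
On a pressure surface, geostrophic balance gives V_g = (g/f)|∂Z/∂n|:
V_g = 9.81 × 5.57×10⁻⁵ / 1.36×10⁻⁴ = 4.01 m/s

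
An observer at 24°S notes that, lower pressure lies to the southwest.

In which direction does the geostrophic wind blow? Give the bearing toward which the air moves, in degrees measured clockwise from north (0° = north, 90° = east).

The pressure-gradient force points toward the southwest (bearing 225°).
Geostrophic balance: in the Southern Hemisphere the Coriolis force deflects motion to the left, so the geostrophic wind blows 90° to the left of the pressure-gradient force (low pressure on the right).
Rotating 225° by 90° counterclockwise gives 135° — the wind blows toward the southeast.

135°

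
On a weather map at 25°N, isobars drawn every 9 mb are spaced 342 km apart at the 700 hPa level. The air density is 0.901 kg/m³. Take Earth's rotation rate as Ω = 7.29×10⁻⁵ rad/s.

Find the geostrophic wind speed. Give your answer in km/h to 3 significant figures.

171 km/h

Coriolis parameter at 25°N:
f = 2Ω sin φ = 2 × 7.29×10⁻⁵ × sin 25° = 6.16×10⁻⁵ s⁻¹
Pressure gradient: |∂P/∂n| = 900 Pa / 342000 m = 2.63×10⁻³ Pa/m
Geostrophic balance (pressure-gradient force = Coriolis force):
V_g = (1/(fρ)) |∂P/∂n| = 2.63×10⁻³ / (6.16×10⁻⁵ × 0.901) = 47.4 m/s
Converting: 47.4 m/s × 3.6 = 171 km/h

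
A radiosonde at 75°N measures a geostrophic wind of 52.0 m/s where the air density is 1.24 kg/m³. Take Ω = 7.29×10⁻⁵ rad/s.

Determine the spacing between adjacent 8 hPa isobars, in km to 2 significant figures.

Coriolis parameter at 75°N:
f = 2Ω sin φ = 2 × 7.29×10⁻⁵ × sin 75° = 1.41×10⁻⁴ s⁻¹
Geostrophic balance rearranged: |∂P/∂n| = f ρ V_g
|∂P/∂n| = 1.41×10⁻⁴ × 1.24 × 52.0 = 9.08×10⁻³ Pa/m
Isobar spacing: Δn = ΔP/|∂P/∂n| = 800 Pa / 9.08×10⁻³ Pa/m = 88098 m ≈ 88 km

88 km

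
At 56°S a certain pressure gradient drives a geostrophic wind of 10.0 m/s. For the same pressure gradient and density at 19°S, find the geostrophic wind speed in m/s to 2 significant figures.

25 m/s

With the same pressure gradient and density, V_g ∝ 1/f ∝ 1/sin φ.
V₂ = V₁ · sin φ₁ / sin φ₂ = 10.0 × sin 56° / sin 19°
V₂ = 10.0 × 0.8290/0.3256 = 25 m/s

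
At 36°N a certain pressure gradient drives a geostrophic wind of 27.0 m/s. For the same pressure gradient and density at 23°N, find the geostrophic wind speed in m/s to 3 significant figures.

40.6 m/s

With the same pressure gradient and density, V_g ∝ 1/f ∝ 1/sin φ.
V₂ = V₁ · sin φ₁ / sin φ₂ = 27.0 × sin 36° / sin 23°
V₂ = 27.0 × 0.5878/0.3907 = 40.6 m/s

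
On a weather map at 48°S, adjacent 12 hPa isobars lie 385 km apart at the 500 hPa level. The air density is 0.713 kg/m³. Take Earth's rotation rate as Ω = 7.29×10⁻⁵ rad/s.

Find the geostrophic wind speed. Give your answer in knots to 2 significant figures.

78 knots

Coriolis parameter at 48°S:
f = 2Ω sin φ = 2 × 7.29×10⁻⁵ × sin 48° = 1.08×10⁻⁴ s⁻¹
Pressure gradient: |∂P/∂n| = 1200 Pa / 385000 m = 3.12×10⁻³ Pa/m
Geostrophic balance (pressure-gradient force = Coriolis force):
V_g = (1/(fρ)) |∂P/∂n| = 3.12×10⁻³ / (1.08×10⁻⁴ × 0.713) = 40.3 m/s
Converting: 40.3 m/s × 1.944 = 78 knots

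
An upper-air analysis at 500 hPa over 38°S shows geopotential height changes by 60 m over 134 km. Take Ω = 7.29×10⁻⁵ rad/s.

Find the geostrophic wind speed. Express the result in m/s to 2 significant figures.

49 m/s

Coriolis parameter at 38°S:
f = 2Ω sin φ = 2 × 7.29×10⁻⁵ × sin 38° = 8.98×10⁻⁵ s⁻¹
Height gradient: |∂Z/∂n| = 60 m / 134000 m = 4.48×10⁻⁴
On a pressure surface, geostrophic balance gives V_g = (g/f)|∂Z/∂n|:
V_g = 9.81 × 4.48×10⁻⁴ / 8.98×10⁻⁵ = 48.9 m/s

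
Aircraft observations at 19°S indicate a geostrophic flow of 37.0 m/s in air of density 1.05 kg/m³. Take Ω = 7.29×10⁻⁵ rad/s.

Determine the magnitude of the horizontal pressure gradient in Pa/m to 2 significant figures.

1.8×10⁻³ Pa/m

Coriolis parameter at 19°S:
f = 2Ω sin φ = 2 × 7.29×10⁻⁵ × sin 19° = 4.75×10⁻⁵ s⁻¹
Geostrophic balance rearranged: |∂P/∂n| = f ρ V_g
|∂P/∂n| = 4.75×10⁻⁵ × 1.05 × 37.0 = 1.84×10⁻³ Pa/m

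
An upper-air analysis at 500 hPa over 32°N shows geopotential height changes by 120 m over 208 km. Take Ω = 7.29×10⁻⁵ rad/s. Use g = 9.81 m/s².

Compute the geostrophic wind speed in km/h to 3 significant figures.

264 km/h

Coriolis parameter at 32°N:
f = 2Ω sin φ = 2 × 7.29×10⁻⁵ × sin 32° = 7.73×10⁻⁵ s⁻¹
Height gradient: |∂Z/∂n| = 120 m / 208000 m = 5.77×10⁻⁴
On a pressure surface, geostrophic balance gives V_g = (g/f)|∂Z/∂n|:
V_g = 9.81 × 5.77×10⁻⁴ / 7.73×10⁻⁵ = 73.3 m/s
Converting: 73.3 m/s × 3.6 = 264 km/h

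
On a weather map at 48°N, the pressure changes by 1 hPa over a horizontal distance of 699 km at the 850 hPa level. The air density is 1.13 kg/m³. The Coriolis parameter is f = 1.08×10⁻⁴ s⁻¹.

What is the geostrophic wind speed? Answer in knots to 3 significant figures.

Pressure gradient: |∂P/∂n| = 100 Pa / 699000 m = 1.43×10⁻⁴ Pa/m
Geostrophic balance (pressure-gradient force = Coriolis force):
V_g = (1/(fρ)) |∂P/∂n| = 1.43×10⁻⁴ / (1.08×10⁻⁴ × 1.13) = 1.17 m/s
Converting: 1.17 m/s × 1.944 = 2.28 knots

2.28 knots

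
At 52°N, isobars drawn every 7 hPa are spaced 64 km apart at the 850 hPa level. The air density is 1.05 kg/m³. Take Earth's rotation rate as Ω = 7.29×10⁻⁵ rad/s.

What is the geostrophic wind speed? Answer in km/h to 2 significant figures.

330 km/h

Coriolis parameter at 52°N:
f = 2Ω sin φ = 2 × 7.29×10⁻⁵ × sin 52° = 1.15×10⁻⁴ s⁻¹
Pressure gradient: |∂P/∂n| = 700 Pa / 64000 m = 1.09×10⁻² Pa/m
Geostrophic balance (pressure-gradient force = Coriolis force):
V_g = (1/(fρ)) |∂P/∂n| = 1.09×10⁻² / (1.15×10⁻⁴ × 1.05) = 90.7 m/s
Converting: 90.7 m/s × 3.6 = 330 km/h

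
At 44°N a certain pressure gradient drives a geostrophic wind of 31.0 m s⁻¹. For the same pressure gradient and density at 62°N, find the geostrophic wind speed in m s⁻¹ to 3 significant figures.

24.4 m s⁻¹

With the same pressure gradient and density, V_g ∝ 1/f ∝ 1/sin φ.
V₂ = V₁ · sin φ₁ / sin φ₂ = 31.0 × sin 44° / sin 62°
V₂ = 31.0 × 0.6947/0.8829 = 24.4 m s⁻¹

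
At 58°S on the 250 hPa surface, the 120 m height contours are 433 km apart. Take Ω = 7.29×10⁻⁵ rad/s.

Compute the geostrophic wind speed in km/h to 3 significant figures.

Coriolis parameter at 58°S:
f = 2Ω sin φ = 2 × 7.29×10⁻⁵ × sin 58° = 1.24×10⁻⁴ s⁻¹
Height gradient: |∂Z/∂n| = 120 m / 433000 m = 2.77×10⁻⁴
On a pressure surface, geostrophic balance gives V_g = (g/f)|∂Z/∂n|:
V_g = 9.81 × 2.77×10⁻⁴ / 1.24×10⁻⁴ = 22.0 m/s
Converting: 22.0 m/s × 3.6 = 79.2 km/h

79.2 km/h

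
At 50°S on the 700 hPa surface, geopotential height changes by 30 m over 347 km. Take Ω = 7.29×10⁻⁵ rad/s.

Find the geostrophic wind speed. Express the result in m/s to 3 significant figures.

Coriolis parameter at 50°S:
f = 2Ω sin φ = 2 × 7.29×10⁻⁵ × sin 50° = 1.12×10⁻⁴ s⁻¹
Height gradient: |∂Z/∂n| = 30 m / 347000 m = 8.65×10⁻⁵
On a pressure surface, geostrophic balance gives V_g = (g/f)|∂Z/∂n|:
V_g = 9.81 × 8.65×10⁻⁵ / 1.12×10⁻⁴ = 7.59 m/s

7.59 m/s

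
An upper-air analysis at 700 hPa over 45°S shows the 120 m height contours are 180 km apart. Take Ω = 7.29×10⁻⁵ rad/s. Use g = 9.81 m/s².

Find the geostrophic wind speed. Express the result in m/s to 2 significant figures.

Coriolis parameter at 45°S:
f = 2Ω sin φ = 2 × 7.29×10⁻⁵ × sin 45° = 1.03×10⁻⁴ s⁻¹
Height gradient: |∂Z/∂n| = 120 m / 180000 m = 6.67×10⁻⁴
On a pressure surface, geostrophic balance gives V_g = (g/f)|∂Z/∂n|:
V_g = 9.81 × 6.67×10⁻⁴ / 1.03×10⁻⁴ = 63.4 m/s

63 m/s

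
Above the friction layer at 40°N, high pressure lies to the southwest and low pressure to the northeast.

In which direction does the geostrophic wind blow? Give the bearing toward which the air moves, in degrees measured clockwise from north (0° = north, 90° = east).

135°

The pressure-gradient force points toward the northeast (bearing 045°).
Geostrophic balance: in the Northern Hemisphere the Coriolis force deflects motion to the right, so the geostrophic wind blows 90° to the right of the pressure-gradient force (low pressure on the left).
Rotating 045° by 90° clockwise gives 135° — the wind blows toward the southeast.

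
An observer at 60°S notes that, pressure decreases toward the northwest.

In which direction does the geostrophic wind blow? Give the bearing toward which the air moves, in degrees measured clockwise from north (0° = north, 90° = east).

225°

The pressure-gradient force points toward the northwest (bearing 315°).
Geostrophic balance: in the Southern Hemisphere the Coriolis force deflects motion to the left, so the geostrophic wind blows 90° to the left of the pressure-gradient force (low pressure on the right).
Rotating 315° by 90° counterclockwise gives 225° — the wind blows toward the southwest.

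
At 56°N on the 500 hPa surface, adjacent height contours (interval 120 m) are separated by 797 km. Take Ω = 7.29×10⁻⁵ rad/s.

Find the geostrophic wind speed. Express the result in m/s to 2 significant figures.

Coriolis parameter at 56°N:
f = 2Ω sin φ = 2 × 7.29×10⁻⁵ × sin 56° = 1.21×10⁻⁴ s⁻¹
Height gradient: |∂Z/∂n| = 120 m / 797000 m = 1.51×10⁻⁴
On a pressure surface, geostrophic balance gives V_g = (g/f)|∂Z/∂n|:
V_g = 9.81 × 1.51×10⁻⁴ / 1.21×10⁻⁴ = 12.2 m/s

12 m/s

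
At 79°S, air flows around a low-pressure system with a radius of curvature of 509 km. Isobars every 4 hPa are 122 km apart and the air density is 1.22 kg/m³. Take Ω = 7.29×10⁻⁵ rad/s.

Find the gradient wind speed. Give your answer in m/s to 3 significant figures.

15.5 m/s

Coriolis parameter at 79°S:
f = 2Ω sin φ = 2 × 7.29×10⁻⁵ × sin 79° = 1.43×10⁻⁴ s⁻¹
Pressure gradient: |∂P/∂n| = 400 Pa / 122000 m = 3.28×10⁻³ Pa/m
Geostrophic speed: V_g = |∂P/∂n|/(fρ) = 3.28×10⁻³/(1.43×10⁻⁴ × 1.22) = 18.8 m/s
Around a low, centrifugal force acts outward with Coriolis, so pressure-gradient force balances both:
(1/ρ)|∂P/∂n| = fV + V²/R  →  V² + fR·V − fR·V_g = 0
With fR = 1.43×10⁻⁴ × 509×10³ m = 72.8 m/s:
V = [−fR + √((fR)² + 4 fR V_g)]/2 = [−72.8 + √(72.8² + 4×72.8×18.8)]/2 = 15.5 m/s
Subgeostrophic (V < V_g = 18.8 m/s), as expected around a low.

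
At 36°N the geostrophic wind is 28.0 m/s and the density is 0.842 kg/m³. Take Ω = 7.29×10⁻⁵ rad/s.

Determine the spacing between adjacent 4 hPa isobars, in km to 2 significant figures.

Coriolis parameter at 36°N:
f = 2Ω sin φ = 2 × 7.29×10⁻⁵ × sin 36° = 8.57×10⁻⁵ s⁻¹
Geostrophic balance rearranged: |∂P/∂n| = f ρ V_g
|∂P/∂n| = 8.57×10⁻⁵ × 0.842 × 28.0 = 2.02×10⁻³ Pa/m
Isobar spacing: Δn = ΔP/|∂P/∂n| = 400 Pa / 2.02×10⁻³ Pa/m = 197977 m ≈ 200 km

200 km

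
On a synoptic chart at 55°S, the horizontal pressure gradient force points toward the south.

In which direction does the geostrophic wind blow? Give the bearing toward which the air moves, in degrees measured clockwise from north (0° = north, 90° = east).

090°

The pressure-gradient force points toward the south (bearing 180°).
Geostrophic balance: in the Southern Hemisphere the Coriolis force deflects motion to the left, so the geostrophic wind blows 90° to the left of the pressure-gradient force (low pressure on the right).
Rotating 180° by 90° counterclockwise gives 090° — the wind blows toward the east.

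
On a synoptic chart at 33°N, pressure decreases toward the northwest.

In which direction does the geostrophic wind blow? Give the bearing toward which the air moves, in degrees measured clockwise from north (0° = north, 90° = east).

The pressure-gradient force points toward the northwest (bearing 315°).
Geostrophic balance: in the Northern Hemisphere the Coriolis force deflects motion to the right, so the geostrophic wind blows 90° to the right of the pressure-gradient force (low pressure on the left).
Rotating 315° by 90° clockwise gives 045° — the wind blows toward the northeast.

045°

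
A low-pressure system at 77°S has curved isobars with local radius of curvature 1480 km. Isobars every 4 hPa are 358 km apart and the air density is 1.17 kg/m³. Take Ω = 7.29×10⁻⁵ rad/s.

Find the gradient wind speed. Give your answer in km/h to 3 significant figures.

Coriolis parameter at 77°S:
f = 2Ω sin φ = 2 × 7.29×10⁻⁵ × sin 77° = 1.42×10⁻⁴ s⁻¹
Pressure gradient: |∂P/∂n| = 400 Pa / 358000 m = 1.12×10⁻³ Pa/m
Geostrophic speed: V_g = |∂P/∂n|/(fρ) = 1.12×10⁻³/(1.42×10⁻⁴ × 1.17) = 6.72 m/s
Around a low, centrifugal force acts outward with Coriolis, so pressure-gradient force balances both:
(1/ρ)|∂P/∂n| = fV + V²/R  →  V² + fR·V − fR·V_g = 0
With fR = 1.42×10⁻⁴ × 1480×10³ m = 210 m/s:
V = [−fR + √((fR)² + 4 fR V_g)]/2 = [−210 + √(210² + 4×210×6.72)]/2 = 6.52 m/s
Subgeostrophic (V < V_g = 6.72 m/s), as expected around a low.
Converting: 6.52 m/s × 3.6 = 23.5 km/h

23.5 km/h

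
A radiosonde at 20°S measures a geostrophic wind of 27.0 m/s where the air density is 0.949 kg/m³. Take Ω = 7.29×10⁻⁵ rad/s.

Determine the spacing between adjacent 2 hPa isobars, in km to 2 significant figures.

Coriolis parameter at 20°S:
f = 2Ω sin φ = 2 × 7.29×10⁻⁵ × sin 20° = 4.99×10⁻⁵ s⁻¹
Geostrophic balance rearranged: |∂P/∂n| = f ρ V_g
|∂P/∂n| = 4.99×10⁻⁵ × 0.949 × 27.0 = 1.28×10⁻³ Pa/m
Isobar spacing: Δn = ΔP/|∂P/∂n| = 200 Pa / 1.28×10⁻³ Pa/m = 156528 m ≈ 160 km

160 km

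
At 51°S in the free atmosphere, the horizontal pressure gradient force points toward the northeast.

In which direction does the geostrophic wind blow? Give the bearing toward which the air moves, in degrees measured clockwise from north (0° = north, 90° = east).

315°

The pressure-gradient force points toward the northeast (bearing 045°).
Geostrophic balance: in the Southern Hemisphere the Coriolis force deflects motion to the left, so the geostrophic wind blows 90° to the left of the pressure-gradient force (low pressure on the right).
Rotating 045° by 90° counterclockwise gives 315° — the wind blows toward the northwest.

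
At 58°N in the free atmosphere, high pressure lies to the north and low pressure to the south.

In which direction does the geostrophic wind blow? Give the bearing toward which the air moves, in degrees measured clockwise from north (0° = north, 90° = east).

270°

The pressure-gradient force points toward the south (bearing 180°).
Geostrophic balance: in the Northern Hemisphere the Coriolis force deflects motion to the right, so the geostrophic wind blows 90° to the right of the pressure-gradient force (low pressure on the left).
Rotating 180° by 90° clockwise gives 270° — the wind blows toward the west.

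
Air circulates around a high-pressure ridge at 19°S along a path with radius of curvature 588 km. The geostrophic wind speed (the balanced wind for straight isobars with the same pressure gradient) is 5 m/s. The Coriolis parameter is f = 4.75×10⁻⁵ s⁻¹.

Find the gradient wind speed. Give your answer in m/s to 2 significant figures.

Around a high, pressure-gradient force acts outward with centrifugal, so Coriolis balances both:
fV = (1/ρ)|∂P/∂n| + V²/R  →  V² − fR·V + fR·V_g = 0
With fR = 4.75×10⁻⁵ × 588×10³ m = 27.9 m/s:
V = [fR − √((fR)² − 4 fR V_g)]/2 = [27.9 − √(27.9² − 4×27.9×5)]/2 = 6.52 m/s
Supergeostrophic (V > V_g = 5 m/s), as expected around a high.

6.5 m/s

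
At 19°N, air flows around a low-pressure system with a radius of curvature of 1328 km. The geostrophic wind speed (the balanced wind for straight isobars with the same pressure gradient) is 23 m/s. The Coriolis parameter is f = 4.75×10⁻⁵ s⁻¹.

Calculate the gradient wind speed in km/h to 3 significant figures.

64.5 km/h

Around a low, centrifugal force acts outward with Coriolis, so pressure-gradient force balances both:
(1/ρ)|∂P/∂n| = fV + V²/R  →  V² + fR·V − fR·V_g = 0
With fR = 4.75×10⁻⁵ × 1328×10³ m = 63.1 m/s:
V = [−fR + √((fR)² + 4 fR V_g)]/2 = [−63.1 + √(63.1² + 4×63.1×23)]/2 = 17.9 m/s
Subgeostrophic (V < V_g = 23 m/s), as expected around a low.
Converting: 17.9 m/s × 3.6 = 64.5 km/h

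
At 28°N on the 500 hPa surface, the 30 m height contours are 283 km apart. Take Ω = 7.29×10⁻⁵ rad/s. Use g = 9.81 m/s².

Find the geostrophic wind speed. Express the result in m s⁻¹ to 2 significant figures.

Coriolis parameter at 28°N:
f = 2Ω sin φ = 2 × 7.29×10⁻⁵ × sin 28° = 6.84×10⁻⁵ s⁻¹
Height gradient: |∂Z/∂n| = 30 m / 283000 m = 1.06×10⁻⁴
On a pressure surface, geostrophic balance gives V_g = (g/f)|∂Z/∂n|:
V_g = 9.81 × 1.06×10⁻⁴ / 6.84×10⁻⁵ = 15.2 m/s

15 m s⁻¹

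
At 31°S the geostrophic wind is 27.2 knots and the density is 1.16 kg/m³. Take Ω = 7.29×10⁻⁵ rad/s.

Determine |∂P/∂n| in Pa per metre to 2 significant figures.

1.2×10⁻³ Pa/m

Coriolis parameter at 31°S:
f = 2Ω sin φ = 2 × 7.29×10⁻⁵ × sin 31° = 7.51×10⁻⁵ s⁻¹
Wind speed in SI: 27.2 knots = 14.0 m/s
Geostrophic balance rearranged: |∂P/∂n| = f ρ V_g
|∂P/∂n| = 7.51×10⁻⁵ × 1.16 × 14.0 = 1.22×10⁻³ Pa/m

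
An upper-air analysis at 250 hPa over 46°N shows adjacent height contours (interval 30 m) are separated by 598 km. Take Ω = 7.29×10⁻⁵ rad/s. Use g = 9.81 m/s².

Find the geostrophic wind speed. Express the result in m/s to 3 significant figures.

Coriolis parameter at 46°N:
f = 2Ω sin φ = 2 × 7.29×10⁻⁵ × sin 46° = 1.05×10⁻⁴ s⁻¹
Height gradient: |∂Z/∂n| = 30 m / 598000 m = 5.02×10⁻⁵
On a pressure surface, geostrophic balance gives V_g = (g/f)|∂Z/∂n|:
V_g = 9.81 × 5.02×10⁻⁵ / 1.05×10⁻⁴ = 4.69 m/s

4.69 m/s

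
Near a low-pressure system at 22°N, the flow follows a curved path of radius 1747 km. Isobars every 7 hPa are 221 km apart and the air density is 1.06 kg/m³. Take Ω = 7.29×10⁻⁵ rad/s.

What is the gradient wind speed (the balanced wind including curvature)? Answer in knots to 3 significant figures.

75.6 knots

Coriolis parameter at 22°N:
f = 2Ω sin φ = 2 × 7.29×10⁻⁵ × sin 22° = 5.46×10⁻⁵ s⁻¹
Pressure gradient: |∂P/∂n| = 700 Pa / 221000 m = 3.17×10⁻³ Pa/m
Geostrophic speed: V_g = |∂P/∂n|/(fρ) = 3.17×10⁻³/(5.46×10⁻⁵ × 1.06) = 54.7 m/s
Around a low, centrifugal force acts outward with Coriolis, so pressure-gradient force balances both:
(1/ρ)|∂P/∂n| = fV + V²/R  →  V² + fR·V − fR·V_g = 0
With fR = 5.46×10⁻⁵ × 1747×10³ m = 95.4 m/s:
V = [−fR + √((fR)² + 4 fR V_g)]/2 = [−95.4 + √(95.4² + 4×95.4×54.7)]/2 = 38.9 m/s
Subgeostrophic (V < V_g = 54.7 m/s), as expected around a low.
Converting: 38.9 m/s × 1.944 = 75.6 knots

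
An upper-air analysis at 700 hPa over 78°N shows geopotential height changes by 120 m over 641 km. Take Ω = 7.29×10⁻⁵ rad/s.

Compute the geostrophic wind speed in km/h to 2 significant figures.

Coriolis parameter at 78°N:
f = 2Ω sin φ = 2 × 7.29×10⁻⁵ × sin 78° = 1.43×10⁻⁴ s⁻¹
Height gradient: |∂Z/∂n| = 120 m / 641000 m = 1.87×10⁻⁴
On a pressure surface, geostrophic balance gives V_g = (g/f)|∂Z/∂n|:
V_g = 9.81 × 1.87×10⁻⁴ / 1.43×10⁻⁴ = 12.9 m/s
Converting: 12.9 m/s × 3.6 = 46 km/h

46 km/h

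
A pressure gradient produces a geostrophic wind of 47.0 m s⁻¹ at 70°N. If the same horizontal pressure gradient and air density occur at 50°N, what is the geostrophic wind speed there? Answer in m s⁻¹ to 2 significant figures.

58 m s⁻¹

With the same pressure gradient and density, V_g ∝ 1/f ∝ 1/sin φ.
V₂ = V₁ · sin φ₁ / sin φ₂ = 47.0 × sin 70° / sin 50°
V₂ = 47.0 × 0.9397/0.7660 = 58 m s⁻¹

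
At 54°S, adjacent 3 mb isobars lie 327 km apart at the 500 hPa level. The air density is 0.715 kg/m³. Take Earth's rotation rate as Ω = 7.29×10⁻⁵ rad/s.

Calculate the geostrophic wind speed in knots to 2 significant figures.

Coriolis parameter at 54°S:
f = 2Ω sin φ = 2 × 7.29×10⁻⁵ × sin 54° = 1.18×10⁻⁴ s⁻¹
Pressure gradient: |∂P/∂n| = 300 Pa / 327000 m = 9.17×10⁻⁴ Pa/m
Geostrophic balance (pressure-gradient force = Coriolis force):
V_g = (1/(fρ)) |∂P/∂n| = 9.17×10⁻⁴ / (1.18×10⁻⁴ × 0.715) = 10.9 m/s
Converting: 10.9 m/s × 1.944 = 21 knots

21 knots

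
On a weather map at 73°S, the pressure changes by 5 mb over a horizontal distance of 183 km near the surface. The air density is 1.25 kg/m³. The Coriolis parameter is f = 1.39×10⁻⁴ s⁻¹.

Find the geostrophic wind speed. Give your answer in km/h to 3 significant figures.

56.6 km/h

Pressure gradient: |∂P/∂n| = 500 Pa / 183000 m = 2.73×10⁻³ Pa/m
Geostrophic balance (pressure-gradient force = Coriolis force):
V_g = (1/(fρ)) |∂P/∂n| = 2.73×10⁻³ / (1.39×10⁻⁴ × 1.25) = 15.7 m/s
Converting: 15.7 m/s × 3.6 = 56.6 km/h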